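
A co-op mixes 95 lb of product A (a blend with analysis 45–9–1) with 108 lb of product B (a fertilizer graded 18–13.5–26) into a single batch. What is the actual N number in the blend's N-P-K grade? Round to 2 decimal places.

Total mass = 95 + 108 = 203 lb.
N mass = 45%×95 + 18%×108 = 62.19 lb.
% N = 62.19 / 203 = 30.6355%.

30.64% N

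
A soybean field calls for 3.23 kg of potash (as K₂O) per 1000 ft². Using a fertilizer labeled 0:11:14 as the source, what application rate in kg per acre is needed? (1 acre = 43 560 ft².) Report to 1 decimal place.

1005.0 kg of product per acre

Product per 1000 ft² = 3.23 / 14% = 23.0714 kg.
Convert to per acre: 23.0714 × 43.56 = 1004.99 kg.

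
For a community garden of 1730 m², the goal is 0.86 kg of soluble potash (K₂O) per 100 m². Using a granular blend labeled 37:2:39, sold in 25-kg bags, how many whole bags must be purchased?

2 bags

Product per 100 m² = 0.86 / 39% = 2.20513 kg.
Total product = 2.20513 × 1730 / 100 = 38.1487 kg.
Bags = ⌈38.1487 / 25⌉ = 2.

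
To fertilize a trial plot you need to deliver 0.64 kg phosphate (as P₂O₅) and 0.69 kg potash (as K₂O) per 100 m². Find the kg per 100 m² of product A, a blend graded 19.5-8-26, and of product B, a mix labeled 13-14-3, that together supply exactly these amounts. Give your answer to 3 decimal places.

2.276 kg product A, 3.271 kg product B

Let a = kg of product A, b = kg of product B (per 100 m²).
P₂O₅: 0.08·a + 0.14·b = 0.64
K₂O: 0.26·a + 0.03·b = 0.69
From row1: a = (0.64 − 0.14·b) / 0.08.
Into row2: 0.26·(0.64 − 0.14·b)/0.08 + 0.03·b = 0.69 → b = 3.27059, a = 2.27647.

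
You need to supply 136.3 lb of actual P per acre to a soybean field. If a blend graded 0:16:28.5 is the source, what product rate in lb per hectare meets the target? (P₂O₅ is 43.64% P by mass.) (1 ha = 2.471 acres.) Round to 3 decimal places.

4823.518 lb of product per hectare

As P₂O₅: 136.3 / 0.4364 = 312.328 lb per acre.
Product per acre = 312.328 / 16% = 1952.05 lb.
Convert to per hectare: 1952.05 × 2.471 = 4823.5177 lb.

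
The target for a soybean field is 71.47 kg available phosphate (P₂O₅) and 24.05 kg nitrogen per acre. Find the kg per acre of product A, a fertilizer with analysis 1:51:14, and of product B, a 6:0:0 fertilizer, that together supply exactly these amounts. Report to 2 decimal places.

140.14 kg product A, 377.48 kg product B

Per-acre balance (a = product A, b = product B):
P₂O₅: 0.51·a + 0·b = 71.47
N: 0.01·a + 0.06·b = 24.05
From row1: a = (71.47 − 0·b) / 0.51.
Into row2: 0.01·(71.47 − 0·b)/0.51 + 0.06·b = 24.05 → b = 377.477, a = 140.137.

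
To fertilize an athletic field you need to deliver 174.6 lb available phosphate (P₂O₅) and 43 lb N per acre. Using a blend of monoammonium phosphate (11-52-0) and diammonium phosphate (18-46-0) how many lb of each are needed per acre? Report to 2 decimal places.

With a, b = lb per acre of monoammonium phosphate and diammonium phosphate:
P₂O₅: 0.52·a + 0.46·b = 174.6
N: 0.11·a + 0.18·b = 43
Eliminate a: (row1) − 0.52/0.11·(row2) → -0.390909·b = -28.6727, so b = 73.3488.
Back-substitute: a = (174.6 − 0.46·73.3488) / 0.52 = 270.884.

270.88 lb monoammonium phosphate, 73.35 lb diammonium phosphate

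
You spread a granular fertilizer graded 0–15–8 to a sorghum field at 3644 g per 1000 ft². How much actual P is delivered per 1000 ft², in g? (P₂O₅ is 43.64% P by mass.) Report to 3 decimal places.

P₂O₅ per 1000 ft² = 3644 × 15% = 546.6 g.
Elemental P = 546.6 × 0.4364 = 238.5362 g per 1000 ft².

238.536 g P per thousand sq ft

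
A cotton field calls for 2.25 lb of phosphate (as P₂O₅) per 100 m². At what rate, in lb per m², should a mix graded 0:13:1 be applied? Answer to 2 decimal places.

0.17 lb of product per sq m

Product per 100 m² = 2.25 / 13% = 17.3077 lb.
Convert to per m²: 17.3077 × 0.01 = 0.173077 lb.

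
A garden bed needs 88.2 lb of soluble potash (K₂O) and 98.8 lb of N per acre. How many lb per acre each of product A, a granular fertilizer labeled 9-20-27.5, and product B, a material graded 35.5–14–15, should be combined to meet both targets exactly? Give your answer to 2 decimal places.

Per-acre balance (a = product A, b = product B):
K₂O: 0.275·a + 0.15·b = 88.2
N: 0.09·a + 0.355·b = 98.8
Eliminate b: (row1) − 0.15/0.355·(row2) → 0.236972·a = 46.4535, so a = 196.0297.
Then b = (98.8 − 0.09·196.0297) / 0.355 = 228.612.

196.03 lb product A, 228.61 lb product B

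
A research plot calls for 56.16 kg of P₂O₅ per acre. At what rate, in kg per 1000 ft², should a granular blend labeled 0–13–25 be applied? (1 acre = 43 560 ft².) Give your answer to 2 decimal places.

Product per acre = 56.16 / 13% = 432 kg.
Convert to per 1000 ft²: 432 × 0.0229568 = 9.91736 kg.

9.92 kg of product per thousand sq ft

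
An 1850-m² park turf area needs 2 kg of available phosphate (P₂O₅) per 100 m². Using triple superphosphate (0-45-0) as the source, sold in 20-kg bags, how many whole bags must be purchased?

5 bags

Product per 100 m² = 2 / 45% = 4.44444 kg.
Total product = 4.44444 × 1850 / 100 = 82.2222 kg.
Bags = ⌈82.2222 / 20⌉ = 5.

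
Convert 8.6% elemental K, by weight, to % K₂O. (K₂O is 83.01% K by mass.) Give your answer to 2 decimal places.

%K₂O = 8.6 / 0.8301 = 10.3602%.

10.36% K₂O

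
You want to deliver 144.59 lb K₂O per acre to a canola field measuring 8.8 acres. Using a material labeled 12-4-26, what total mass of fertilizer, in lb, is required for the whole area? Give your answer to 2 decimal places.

Product per acre = 144.59 / 26% = 556.115 lb.
Total product = 556.115 × 8.8 = 4893.815 lb.

4893.82 lb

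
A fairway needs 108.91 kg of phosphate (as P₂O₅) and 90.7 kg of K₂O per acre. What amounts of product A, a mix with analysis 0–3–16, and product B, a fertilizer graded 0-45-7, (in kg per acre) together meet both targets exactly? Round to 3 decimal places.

With a, b = kg per acre of product A and product B:
P₂O₅: 0.03·a + 0.45·b = 108.91
K₂O: 0.16·a + 0.07·b = 90.7
Eliminate a: (row1) − 0.03/0.16·(row2) → 0.436875·b = 91.9038, so b = 210.3662.
Back-substitute: a = (108.91 − 0.45·210.3662) / 0.03 = 474.8398.

474.840 kg product A, 210.366 kg product B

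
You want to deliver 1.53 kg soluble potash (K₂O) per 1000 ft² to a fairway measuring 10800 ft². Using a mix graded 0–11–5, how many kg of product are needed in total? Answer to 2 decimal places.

Product per 1000 ft² = 1.53 / 5% = 30.6 kg.
Total product = 30.6 × 10800 / 1000 = 330.48 kg.

330.48 kg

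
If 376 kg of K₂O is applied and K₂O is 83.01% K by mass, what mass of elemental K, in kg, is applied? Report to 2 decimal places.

312.12 kg K

K = 376 × 0.8301 = 312.118 kg.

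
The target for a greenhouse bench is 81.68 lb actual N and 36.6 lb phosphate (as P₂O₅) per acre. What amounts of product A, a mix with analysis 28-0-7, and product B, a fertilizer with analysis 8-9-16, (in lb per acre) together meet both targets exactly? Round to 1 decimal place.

Per-acre balance (a = product A, b = product B):
N: 0.28·a + 0.08·b = 81.68
P₂O₅: 0·a + 0.09·b = 36.6
Solving simultaneously: a = 175.524, b = 406.667.

175.5 lb product A, 406.7 lb product B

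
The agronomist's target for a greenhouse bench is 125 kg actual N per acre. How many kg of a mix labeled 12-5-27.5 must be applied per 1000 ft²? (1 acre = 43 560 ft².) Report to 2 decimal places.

Product per acre = 125 / 12% = 1041.67 kg.
Convert to per 1000 ft²: 1041.67 × 0.0229568 = 23.9134 kg.

23.91 kg of product per thousand sq ft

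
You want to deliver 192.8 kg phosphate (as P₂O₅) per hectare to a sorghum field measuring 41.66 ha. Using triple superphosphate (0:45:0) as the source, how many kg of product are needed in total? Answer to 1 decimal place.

17849.0 kg

Product per hectare = 192.8 / 45% = 428.444 kg.
Total product = 428.444 × 41.66 = 17848.996 kg.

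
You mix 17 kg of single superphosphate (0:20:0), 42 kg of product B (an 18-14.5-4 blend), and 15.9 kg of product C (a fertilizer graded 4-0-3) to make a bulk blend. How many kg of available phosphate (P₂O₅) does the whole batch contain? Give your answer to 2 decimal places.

P₂O₅ mass = 20%×17 + 14.5%×42 + 0%×15.9 = 9.49 kg.

9.49 kg P₂O₅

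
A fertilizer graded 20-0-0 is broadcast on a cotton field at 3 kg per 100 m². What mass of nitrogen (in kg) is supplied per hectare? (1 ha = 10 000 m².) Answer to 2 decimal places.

60.00 kg N per hectare

nitrogen per 100 m² = 3 × 20% = 0.6 kg.
Convert to per hectare: 0.6 × 100 = 60 kg.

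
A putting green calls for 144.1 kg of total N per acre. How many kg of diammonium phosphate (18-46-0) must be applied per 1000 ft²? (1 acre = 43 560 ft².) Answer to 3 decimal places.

Product per acre = 144.1 / 18% = 800.556 kg.
Convert to per 1000 ft²: 800.556 × 0.0229568 = 18.3782 kg.

18.378 kg of product per thousand sq ft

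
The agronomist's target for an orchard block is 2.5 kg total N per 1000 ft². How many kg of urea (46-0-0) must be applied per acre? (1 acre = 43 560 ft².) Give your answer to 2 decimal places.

236.74 kg of product per acre

Product per 1000 ft² = 2.5 / 46% = 5.43478 kg.
Convert to per acre: 5.43478 × 43.56 = 236.739 kg.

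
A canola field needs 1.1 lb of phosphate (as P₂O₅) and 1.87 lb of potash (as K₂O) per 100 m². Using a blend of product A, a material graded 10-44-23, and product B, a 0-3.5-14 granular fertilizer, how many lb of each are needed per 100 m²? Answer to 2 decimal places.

Let a = lb of product A, b = lb of product B (per 100 m²).
P₂O₅: 0.44·a + 0.035·b = 1.1
K₂O: 0.23·a + 0.14·b = 1.87
Eliminate b: (row1) − 0.035/0.14·(row2) → 0.3825·a = 0.6325, so a = 1.65359.
Then b = (1.87 − 0.23·1.65359) / 0.14 = 10.6405.

1.65 lb product A, 10.64 lb product B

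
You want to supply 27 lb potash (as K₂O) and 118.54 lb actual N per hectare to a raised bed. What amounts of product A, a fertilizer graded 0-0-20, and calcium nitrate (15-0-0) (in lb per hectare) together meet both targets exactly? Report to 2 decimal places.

135.00 lb product A, 790.27 lb calcium nitrate

With a, b = lb per hectare of product A and calcium nitrate:
K₂O: 0.2·a + 0·b = 27
N: 0·a + 0.15·b = 118.54
Solving simultaneously: a = 135, b = 790.267.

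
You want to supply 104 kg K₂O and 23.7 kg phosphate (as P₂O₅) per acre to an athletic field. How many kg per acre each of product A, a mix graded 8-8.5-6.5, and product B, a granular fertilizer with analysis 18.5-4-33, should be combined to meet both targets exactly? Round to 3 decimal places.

143.851 kg product A, 286.817 kg product B

Per-acre balance (a = product A, b = product B):
K₂O: 0.065·a + 0.33·b = 104
P₂O₅: 0.085·a + 0.04·b = 23.7
Eliminate a: (row1) − 0.065/0.085·(row2) → 0.299412·b = 85.8765, so b = 286.8173.
Back-substitute: a = (104 − 0.33·286.8173) / 0.065 = 143.8507.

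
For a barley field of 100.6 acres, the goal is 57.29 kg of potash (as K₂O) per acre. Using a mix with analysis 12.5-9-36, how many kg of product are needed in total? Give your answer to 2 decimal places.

16009.37 kg

Product per acre = 57.29 / 36% = 159.139 kg.
Total product = 159.139 × 100.6 = 16009.372 kg.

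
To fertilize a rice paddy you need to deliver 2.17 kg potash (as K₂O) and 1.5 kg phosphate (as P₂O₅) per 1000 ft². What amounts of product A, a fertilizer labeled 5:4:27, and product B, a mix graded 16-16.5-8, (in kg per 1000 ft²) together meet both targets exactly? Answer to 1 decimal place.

5.8 kg product A, 7.7 kg product B

With a, b = kg per 1000 ft² of product A and product B:
K₂O: 0.27·a + 0.08·b = 2.17
P₂O₅: 0.04·a + 0.165·b = 1.5
Solving simultaneously: a = 5.75695, b = 7.69528.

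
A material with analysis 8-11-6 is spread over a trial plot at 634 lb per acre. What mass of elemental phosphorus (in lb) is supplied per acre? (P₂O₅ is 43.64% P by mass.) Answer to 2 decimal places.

P₂O₅ per acre = 634 × 11% = 69.74 lb.
Elemental P = 69.74 × 0.4364 = 30.4345 lb per acre.

30.43 lb P per acre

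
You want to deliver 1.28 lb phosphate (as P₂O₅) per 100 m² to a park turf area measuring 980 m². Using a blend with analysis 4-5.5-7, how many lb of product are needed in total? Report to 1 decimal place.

Product per 100 m² = 1.28 / 5.5% = 23.2727 lb.
Total product = 23.2727 × 980 / 100 = 228.073 lb.

228.1 lb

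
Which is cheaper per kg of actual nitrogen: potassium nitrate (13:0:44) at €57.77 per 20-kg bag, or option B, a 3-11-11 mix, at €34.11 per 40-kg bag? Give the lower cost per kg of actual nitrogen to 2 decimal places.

€22.22 per kg N (potassium nitrate)

potassium nitrate: N per bag = 20 × 13% = 2.6 kg; cost = 57.77 / 2.6 = €22.2192/kg N.
option B: N per bag = 40 × 3% = 1.2 kg; cost = 34.11 / 1.2 = €28.4250/kg N.
potassium nitrate is cheaper.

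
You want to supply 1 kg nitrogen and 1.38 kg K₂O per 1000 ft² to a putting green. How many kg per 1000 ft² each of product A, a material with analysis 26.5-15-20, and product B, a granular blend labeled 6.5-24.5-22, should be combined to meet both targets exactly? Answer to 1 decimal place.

Per-1000 ft² balance (a = product A, b = product B):
N: 0.265·a + 0.065·b = 1
K₂O: 0.2·a + 0.22·b = 1.38
From row1: a = (1 − 0.065·b) / 0.265.
Into row2: 0.2·(1 − 0.065·b)/0.265 + 0.22·b = 1.38 → b = 3.65784, a = 2.87638.

2.9 kg product A, 3.7 kg product B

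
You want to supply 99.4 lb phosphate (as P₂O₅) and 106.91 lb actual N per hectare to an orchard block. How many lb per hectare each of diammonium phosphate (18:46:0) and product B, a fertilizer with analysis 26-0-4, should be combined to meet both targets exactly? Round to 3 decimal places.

With a, b = lb per hectare of diammonium phosphate and product B:
P₂O₅: 0.46·a + 0·b = 99.4
N: 0.18·a + 0.26·b = 106.91
Eliminate b: (row1) − 0/0.26·(row2) → 0.46·a = 99.4, so a = 216.08696.
Then b = (106.91 − 0.18·216.08696) / 0.26 = 261.5936.

216.087 lb diammonium phosphate, 261.594 lb product B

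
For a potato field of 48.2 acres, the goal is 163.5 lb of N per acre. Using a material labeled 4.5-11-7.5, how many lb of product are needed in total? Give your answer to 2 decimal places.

Product per acre = 163.5 / 4.5% = 3633.33 lb.
Total product = 3633.33 × 48.2 = 175126.667 lb.

175126.67 lb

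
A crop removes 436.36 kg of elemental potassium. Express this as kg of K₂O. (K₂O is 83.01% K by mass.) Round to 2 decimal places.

K₂O = 436.36 / 0.8301 = 525.672 kg.

525.67 kg K₂O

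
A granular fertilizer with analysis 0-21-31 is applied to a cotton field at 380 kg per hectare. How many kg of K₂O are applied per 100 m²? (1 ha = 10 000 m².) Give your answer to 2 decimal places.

1.18 kg K₂O per hundred sq m

K₂O per hectare = 380 × 31% = 117.8 kg.
Convert to per 100 m²: 117.8 × 0.01 = 1.178 kg.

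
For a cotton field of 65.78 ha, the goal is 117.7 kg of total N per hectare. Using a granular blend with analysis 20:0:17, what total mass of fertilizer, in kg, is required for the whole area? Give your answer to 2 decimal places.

38711.53 kg

Product per hectare = 117.7 / 20% = 588.5 kg.
Total product = 588.5 × 65.78 = 38711.53 kg.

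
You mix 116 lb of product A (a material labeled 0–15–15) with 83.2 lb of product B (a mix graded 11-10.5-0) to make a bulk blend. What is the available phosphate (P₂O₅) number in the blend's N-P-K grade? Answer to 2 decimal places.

13.12% P₂O₅

Total mass = 116 + 83.2 = 199.2 lb.
P₂O₅ mass = 15%×116 + 10.5%×83.2 = 26.136 lb.
% P₂O₅ = 26.136 / 199.2 = 13.1205%.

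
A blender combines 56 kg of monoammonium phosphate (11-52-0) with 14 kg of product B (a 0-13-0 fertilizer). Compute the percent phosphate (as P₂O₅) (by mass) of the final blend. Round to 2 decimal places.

44.20% P₂O₅

Total mass = 56 + 14 = 70 kg.
P₂O₅ mass = 52%×56 + 13%×14 = 30.94 kg.
% P₂O₅ = 30.94 / 70 = 44.2%.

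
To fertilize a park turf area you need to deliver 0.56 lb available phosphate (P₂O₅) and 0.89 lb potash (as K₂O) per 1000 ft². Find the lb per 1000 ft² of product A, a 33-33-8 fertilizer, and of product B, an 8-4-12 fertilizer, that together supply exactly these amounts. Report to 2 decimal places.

Per-1000 ft² balance (a = product A, b = product B):
P₂O₅: 0.33·a + 0.04·b = 0.56
K₂O: 0.08·a + 0.12·b = 0.89
From row1: a = (0.56 − 0.04·b) / 0.33.
Into row2: 0.08·(0.56 − 0.04·b)/0.33 + 0.12·b = 0.89 → b = 6.83791, a = 0.868132.

0.87 lb product A, 6.84 lb product B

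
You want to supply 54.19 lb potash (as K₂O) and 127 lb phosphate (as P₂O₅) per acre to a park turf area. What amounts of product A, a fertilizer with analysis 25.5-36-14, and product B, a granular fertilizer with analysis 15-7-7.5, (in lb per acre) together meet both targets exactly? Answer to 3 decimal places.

333.238 lb product A, 100.488 lb product B

Per-acre balance (a = product A, b = product B):
K₂O: 0.14·a + 0.075·b = 54.19
P₂O₅: 0.36·a + 0.07·b = 127
Eliminate b: (row1) − 0.075/0.07·(row2) → -0.245714·a = -81.8814, so a = 333.2384.
Then b = (127 − 0.36·333.2384) / 0.07 = 100.4884.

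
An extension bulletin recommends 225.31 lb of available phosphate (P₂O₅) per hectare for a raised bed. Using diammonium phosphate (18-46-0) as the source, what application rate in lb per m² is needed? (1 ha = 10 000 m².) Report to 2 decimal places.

0.05 lb of product per sq m

Product per hectare = 225.31 / 46% = 489.804 lb.
Convert to per m²: 489.804 × 0.0001 = 0.0489804 lb.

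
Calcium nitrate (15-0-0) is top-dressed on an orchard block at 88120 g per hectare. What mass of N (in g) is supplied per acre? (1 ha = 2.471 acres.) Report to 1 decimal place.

nitrogen per hectare = 88120 × 15% = 13218 g.
Convert to per acre: 13218 × 0.404694 = 5349.25 g.

5349.3 g N per acre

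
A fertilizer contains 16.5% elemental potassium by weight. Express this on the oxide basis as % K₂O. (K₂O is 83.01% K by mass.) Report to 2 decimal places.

%K₂O = 16.5 / 0.8301 = 19.8771%.

19.88% K₂O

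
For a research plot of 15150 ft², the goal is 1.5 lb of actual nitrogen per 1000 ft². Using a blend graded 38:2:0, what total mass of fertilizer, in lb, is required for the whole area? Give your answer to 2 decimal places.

Product per 1000 ft² = 1.5 / 38% = 3.94737 lb.
Total product = 3.94737 × 15150 / 1000 = 59.8026 lb.

59.80 lb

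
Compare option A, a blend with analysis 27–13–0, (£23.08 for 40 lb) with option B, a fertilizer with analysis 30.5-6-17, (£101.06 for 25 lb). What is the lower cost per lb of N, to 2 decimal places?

£2.14 per lb N (option A)

option A: N per bag = 40 × 27% = 10.8 lb; cost = 23.08 / 10.8 = £2.1370/lb N.
option B: N per bag = 25 × 30.5% = 7.625 lb; cost = 101.06 / 7.625 = £13.2538/lb N.
option A is cheaper.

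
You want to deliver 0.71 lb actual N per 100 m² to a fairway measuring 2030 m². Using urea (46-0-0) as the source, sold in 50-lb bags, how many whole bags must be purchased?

Product per 100 m² = 0.71 / 46% = 1.54348 lb.
Total product = 1.54348 × 2030 / 100 = 31.3326 lb.
Bags = ⌈31.3326 / 50⌉ = 1.

1 bags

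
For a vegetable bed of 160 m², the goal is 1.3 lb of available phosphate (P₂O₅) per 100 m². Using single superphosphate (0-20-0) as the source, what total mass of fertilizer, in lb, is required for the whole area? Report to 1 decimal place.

Product per 100 m² = 1.3 / 20% = 6.5 lb.
Total product = 6.5 × 160 / 100 = 10.4 lb.

10.4 lb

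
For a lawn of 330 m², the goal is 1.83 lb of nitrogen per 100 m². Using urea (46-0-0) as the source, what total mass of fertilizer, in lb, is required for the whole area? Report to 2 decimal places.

Product per 100 m² = 1.83 / 46% = 3.97826 lb.
Total product = 3.97826 × 330 / 100 = 13.1283 lb.

13.13 lb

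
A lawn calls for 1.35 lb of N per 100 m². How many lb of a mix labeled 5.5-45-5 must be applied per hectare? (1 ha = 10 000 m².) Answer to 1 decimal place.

Product per 100 m² = 1.35 / 5.5% = 24.5455 lb.
Convert to per hectare: 24.5455 × 100 = 2454.545 lb.

2454.5 lb of product per hectare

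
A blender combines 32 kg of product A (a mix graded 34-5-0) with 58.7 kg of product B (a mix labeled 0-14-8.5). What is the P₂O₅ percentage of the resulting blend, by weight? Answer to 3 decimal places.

Total mass = 32 + 58.7 = 90.7 kg.
P₂O₅ mass = 5%×32 + 14%×58.7 = 9.818 kg.
% P₂O₅ = 9.818 / 90.7 = 10.8247%.

10.825% P₂O₅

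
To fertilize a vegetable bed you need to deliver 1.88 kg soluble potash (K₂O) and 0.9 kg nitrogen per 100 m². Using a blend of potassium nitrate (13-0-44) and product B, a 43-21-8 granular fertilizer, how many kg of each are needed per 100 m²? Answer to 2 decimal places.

Let a = kg of potassium nitrate, b = kg of product B (per 100 m²).
K₂O: 0.44·a + 0.08·b = 1.88
N: 0.13·a + 0.43·b = 0.9
From row1: a = (1.88 − 0.08·b) / 0.44.
Into row2: 0.13·(1.88 − 0.08·b)/0.44 + 0.43·b = 0.9 → b = 0.847875, a = 4.11857.

4.12 kg potassium nitrate, 0.85 kg product B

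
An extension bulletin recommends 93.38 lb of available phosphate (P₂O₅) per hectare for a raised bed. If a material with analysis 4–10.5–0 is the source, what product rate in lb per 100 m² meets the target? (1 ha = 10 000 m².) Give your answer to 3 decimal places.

8.893 lb of product per hundred sq m

Product per hectare = 93.38 / 10.5% = 889.333 lb.
Convert to per 100 m²: 889.333 × 0.01 = 8.89333 lb.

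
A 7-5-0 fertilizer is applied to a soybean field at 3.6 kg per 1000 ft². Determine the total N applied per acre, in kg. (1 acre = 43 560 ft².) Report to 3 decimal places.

nitrogen per 1000 ft² = 3.6 × 7% = 0.252 kg.
Convert to per acre: 0.252 × 43.56 = 10.9771 kg.

10.977 kg N per acre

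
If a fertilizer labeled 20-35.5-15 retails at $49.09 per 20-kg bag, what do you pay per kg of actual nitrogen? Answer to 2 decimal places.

$12.27 per kg N

N in bag = 20 × 20% = 4 kg.
Cost per kg N = $49.09 / 4 = $12.2725.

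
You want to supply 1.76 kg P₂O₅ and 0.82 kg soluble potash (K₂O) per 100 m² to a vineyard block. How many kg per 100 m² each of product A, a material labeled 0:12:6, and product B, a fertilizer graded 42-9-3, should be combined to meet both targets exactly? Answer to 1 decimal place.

With a, b = kg per 100 m² of product A and product B:
P₂O₅: 0.12·a + 0.09·b = 1.76
K₂O: 0.06·a + 0.03·b = 0.82
From row1: a = (1.76 − 0.09·b) / 0.12.
Into row2: 0.06·(1.76 − 0.09·b)/0.12 + 0.03·b = 0.82 → b = 4, a = 11.6667.

11.7 kg product A, 4.0 kg product B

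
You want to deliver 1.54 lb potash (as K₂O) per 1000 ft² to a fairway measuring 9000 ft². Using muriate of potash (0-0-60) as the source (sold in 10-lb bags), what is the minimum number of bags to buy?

3 bags

Product per 1000 ft² = 1.54 / 60% = 2.56667 lb.
Total product = 2.56667 × 9000 / 1000 = 23.1 lb.
Bags = ⌈23.1 / 10⌉ = 3.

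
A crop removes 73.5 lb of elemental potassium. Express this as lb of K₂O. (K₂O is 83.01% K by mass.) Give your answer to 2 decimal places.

88.54 lb K₂O

K₂O = 73.5 / 0.8301 = 88.5435 lb.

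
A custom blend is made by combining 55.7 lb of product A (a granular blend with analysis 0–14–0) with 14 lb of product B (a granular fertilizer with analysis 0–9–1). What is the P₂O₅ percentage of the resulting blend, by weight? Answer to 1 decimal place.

Total mass = 55.7 + 14 = 69.7 lb.
P₂O₅ mass = 14%×55.7 + 9%×14 = 9.058 lb.
% P₂O₅ = 9.058 / 69.7 = 12.9957%.

13.0% P₂O₅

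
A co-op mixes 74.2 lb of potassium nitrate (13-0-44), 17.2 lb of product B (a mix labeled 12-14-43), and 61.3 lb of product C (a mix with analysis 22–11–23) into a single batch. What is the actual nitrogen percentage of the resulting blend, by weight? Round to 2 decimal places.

Total mass = 74.2 + 17.2 + 61.3 = 152.7 lb.
N mass = 13%×74.2 + 12%×17.2 + 22%×61.3 = 25.196 lb.
% N = 25.196 / 152.7 = 16.5003%.

16.50% N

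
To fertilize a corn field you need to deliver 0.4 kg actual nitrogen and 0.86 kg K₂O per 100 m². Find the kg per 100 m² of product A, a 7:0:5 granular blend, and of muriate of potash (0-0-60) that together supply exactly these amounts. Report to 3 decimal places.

5.714 kg product A, 0.957 kg muriate of potash

Per-100 m² balance (a = product A, b = muriate of potash):
N: 0.07·a + 0·b = 0.4
K₂O: 0.05·a + 0.6·b = 0.86
From row1: a = (0.4 − 0·b) / 0.07.
Into row2: 0.05·(0.4 − 0·b)/0.07 + 0.6·b = 0.86 → b = 0.957143, a = 5.71429.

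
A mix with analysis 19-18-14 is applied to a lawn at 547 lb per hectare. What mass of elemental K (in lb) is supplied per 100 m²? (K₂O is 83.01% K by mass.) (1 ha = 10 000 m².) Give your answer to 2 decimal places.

K₂O per hectare = 547 × 14% = 76.58 lb.
Elemental K = 76.58 × 0.8301 = 63.5691 lb per hectare.
Convert to per 100 m²: 63.5691 × 0.01 = 0.635691 lb.

0.64 lb K per hundred sq m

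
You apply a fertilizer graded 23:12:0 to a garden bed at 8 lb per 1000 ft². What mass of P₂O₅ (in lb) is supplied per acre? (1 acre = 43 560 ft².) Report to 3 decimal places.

41.818 lb P₂O₅ per acre

P₂O₅ per 1000 ft² = 8 × 12% = 0.96 lb.
Convert to per acre: 0.96 × 43.56 = 41.8176 lb.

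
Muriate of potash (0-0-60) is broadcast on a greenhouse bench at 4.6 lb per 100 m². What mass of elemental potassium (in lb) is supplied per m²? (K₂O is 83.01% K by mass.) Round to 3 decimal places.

0.023 lb K per sq m

K₂O per 100 m² = 4.6 × 60% = 2.76 lb.
Elemental K = 2.76 × 0.8301 = 2.29108 lb per 100 m².
Convert to per m²: 2.29108 × 0.01 = 0.0229108 lb.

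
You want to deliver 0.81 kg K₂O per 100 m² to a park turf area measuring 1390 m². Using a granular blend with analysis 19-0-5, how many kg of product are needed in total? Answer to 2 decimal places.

Product per 100 m² = 0.81 / 5% = 16.2 kg.
Total product = 16.2 × 1390 / 100 = 225.18 kg.

225.18 kg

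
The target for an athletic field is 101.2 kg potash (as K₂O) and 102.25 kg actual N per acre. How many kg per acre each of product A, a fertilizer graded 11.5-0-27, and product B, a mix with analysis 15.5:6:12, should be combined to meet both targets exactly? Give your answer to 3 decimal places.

Per-acre balance (a = product A, b = product B):
K₂O: 0.27·a + 0.12·b = 101.2
N: 0.115·a + 0.155·b = 102.25
Eliminate a: (row1) − 0.27/0.115·(row2) → -0.243913·b = -138.865, so b = 569.3226.
Back-substitute: a = (101.2 − 0.12·569.3226) / 0.27 = 121.7825.

121.783 kg product A, 569.323 kg product B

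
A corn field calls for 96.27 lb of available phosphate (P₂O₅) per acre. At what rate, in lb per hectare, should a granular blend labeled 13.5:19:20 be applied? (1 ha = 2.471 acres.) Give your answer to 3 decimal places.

1252.017 lb of product per hectare

Product per acre = 96.27 / 19% = 506.684 lb.
Convert to per hectare: 506.684 × 2.471 = 1252.0167 lb.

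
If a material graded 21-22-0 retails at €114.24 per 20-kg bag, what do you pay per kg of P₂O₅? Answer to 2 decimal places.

€25.96 per kg P₂O₅

P₂O₅ in bag = 20 × 22% = 4.4 kg.
Cost per kg P₂O₅ = €114.24 / 4.4 = €25.9636.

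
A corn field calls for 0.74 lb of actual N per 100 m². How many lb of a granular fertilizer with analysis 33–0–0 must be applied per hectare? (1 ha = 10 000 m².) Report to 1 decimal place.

Product per 100 m² = 0.74 / 33% = 2.24242 lb.
Convert to per hectare: 2.24242 × 100 = 224.242 lb.

224.2 lb of product per hectare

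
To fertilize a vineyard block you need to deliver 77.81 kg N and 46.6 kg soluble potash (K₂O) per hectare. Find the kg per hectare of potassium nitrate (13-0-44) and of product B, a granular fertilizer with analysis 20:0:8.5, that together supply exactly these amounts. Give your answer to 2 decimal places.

Per-hectare balance (a = potassium nitrate, b = product B):
N: 0.13·a + 0.2·b = 77.81
K₂O: 0.44·a + 0.085·b = 46.6
Solving simultaneously: a = 35.1676, b = 366.191.

35.17 kg potassium nitrate, 366.19 kg product B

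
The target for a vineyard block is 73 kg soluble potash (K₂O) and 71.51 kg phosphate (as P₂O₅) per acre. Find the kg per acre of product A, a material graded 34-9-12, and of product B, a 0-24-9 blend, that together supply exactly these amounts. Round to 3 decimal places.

535.464 kg product A, 97.159 kg product B

Per-acre balance (a = product A, b = product B):
K₂O: 0.12·a + 0.09·b = 73
P₂O₅: 0.09·a + 0.24·b = 71.51
From row1: a = (73 − 0.09·b) / 0.12.
Into row2: 0.09·(73 − 0.09·b)/0.12 + 0.24·b = 71.51 → b = 97.1594, a = 535.4638.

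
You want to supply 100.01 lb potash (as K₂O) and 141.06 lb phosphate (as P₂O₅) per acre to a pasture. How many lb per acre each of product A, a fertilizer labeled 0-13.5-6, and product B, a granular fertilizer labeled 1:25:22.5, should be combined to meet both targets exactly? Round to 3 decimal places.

Let a = lb of product A, b = lb of product B (per acre).
K₂O: 0.06·a + 0.225·b = 100.01
P₂O₅: 0.135·a + 0.25·b = 141.06
Eliminate b: (row1) − 0.225/0.25·(row2) → -0.0615·a = -26.944, so a = 438.1138.
Then b = (141.06 − 0.135·438.1138) / 0.25 = 327.6585.

438.114 lb product A, 327.659 lb product B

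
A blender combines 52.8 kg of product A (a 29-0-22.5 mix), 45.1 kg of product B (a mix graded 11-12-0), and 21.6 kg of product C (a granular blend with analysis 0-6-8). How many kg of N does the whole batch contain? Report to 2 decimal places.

N mass = 29%×52.8 + 11%×45.1 + 0%×21.6 = 20.273 kg.

20.27 kg N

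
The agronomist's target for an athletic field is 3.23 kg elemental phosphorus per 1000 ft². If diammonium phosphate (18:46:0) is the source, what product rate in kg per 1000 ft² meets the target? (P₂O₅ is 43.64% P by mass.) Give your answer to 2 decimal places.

As P₂O₅: 3.23 / 0.4364 = 7.40147 kg per 1000 ft².
Product per 1000 ft² = 7.40147 / 46% = 16.0901 kg.

16.09 kg of product per thousand sq ft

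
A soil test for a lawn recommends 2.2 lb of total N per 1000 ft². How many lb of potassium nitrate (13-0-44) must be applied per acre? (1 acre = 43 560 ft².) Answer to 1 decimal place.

737.2 lb of product per acre

Product per 1000 ft² = 2.2 / 13% = 16.9231 lb.
Convert to per acre: 16.9231 × 43.56 = 737.169 lb.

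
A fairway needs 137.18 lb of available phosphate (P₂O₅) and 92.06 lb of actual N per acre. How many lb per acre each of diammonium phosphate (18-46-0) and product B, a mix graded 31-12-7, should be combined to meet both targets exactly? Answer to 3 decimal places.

Per-acre balance (a = diammonium phosphate, b = product B):
P₂O₅: 0.46·a + 0.12·b = 137.18
N: 0.18·a + 0.31·b = 92.06
Eliminate b: (row1) − 0.12/0.31·(row2) → 0.390323·a = 101.544, so a = 260.1537.
Then b = (92.06 − 0.18·260.1537) / 0.31 = 145.9107.

260.154 lb diammonium phosphate, 145.911 lb product B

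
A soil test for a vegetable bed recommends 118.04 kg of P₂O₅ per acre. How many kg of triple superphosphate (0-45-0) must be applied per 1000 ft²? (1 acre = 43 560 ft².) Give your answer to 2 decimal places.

6.02 kg of product per thousand sq ft

Product per acre = 118.04 / 45% = 262.311 kg.
Convert to per 1000 ft²: 262.311 × 0.0229568 = 6.02183 kg.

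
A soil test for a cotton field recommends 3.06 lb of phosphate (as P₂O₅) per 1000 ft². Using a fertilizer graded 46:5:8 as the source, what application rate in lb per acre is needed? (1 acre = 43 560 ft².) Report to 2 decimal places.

2665.87 lb of product per acre

Product per 1000 ft² = 3.06 / 5% = 61.2 lb.
Convert to per acre: 61.2 × 43.56 = 2665.872 lb.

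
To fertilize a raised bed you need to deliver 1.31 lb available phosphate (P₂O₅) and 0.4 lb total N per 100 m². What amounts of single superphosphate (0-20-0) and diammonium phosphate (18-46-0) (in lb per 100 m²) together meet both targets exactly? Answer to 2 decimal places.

With a, b = lb per 100 m² of single superphosphate and diammonium phosphate:
P₂O₅: 0.2·a + 0.46·b = 1.31
N: 0·a + 0.18·b = 0.4
Solving simultaneously: a = 1.43889, b = 2.22222.

1.44 lb single superphosphate, 2.22 lb diammonium phosphate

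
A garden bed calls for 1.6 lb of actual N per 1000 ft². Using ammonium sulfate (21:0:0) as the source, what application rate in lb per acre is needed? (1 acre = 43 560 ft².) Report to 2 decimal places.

Product per 1000 ft² = 1.6 / 21% = 7.61905 lb.
Convert to per acre: 7.61905 × 43.56 = 331.886 lb.

331.89 lb of product per acre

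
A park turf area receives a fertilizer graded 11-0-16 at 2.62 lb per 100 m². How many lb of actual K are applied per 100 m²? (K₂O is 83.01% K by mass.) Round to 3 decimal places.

0.348 lb K per hundred sq m

K₂O per 100 m² = 2.62 × 16% = 0.4192 lb.
Elemental K = 0.4192 × 0.8301 = 0.347978 lb per 100 m².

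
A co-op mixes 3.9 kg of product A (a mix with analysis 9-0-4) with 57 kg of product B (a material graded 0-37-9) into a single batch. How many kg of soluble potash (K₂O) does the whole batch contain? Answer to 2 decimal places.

5.29 kg K₂O

K₂O mass = 4%×3.9 + 9%×57 = 5.286 kg.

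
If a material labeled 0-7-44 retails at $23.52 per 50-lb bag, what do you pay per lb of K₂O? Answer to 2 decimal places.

$1.07 per lb K₂O

K₂O in bag = 50 × 44% = 22 lb.
Cost per lb K₂O = $23.52 / 22 = $1.0691.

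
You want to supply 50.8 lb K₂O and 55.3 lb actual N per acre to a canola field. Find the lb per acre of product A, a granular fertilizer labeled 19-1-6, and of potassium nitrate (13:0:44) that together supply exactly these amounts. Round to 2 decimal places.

Let a = lb of product A, b = lb of potassium nitrate (per acre).
K₂O: 0.06·a + 0.44·b = 50.8
N: 0.19·a + 0.13·b = 55.3
Solving simultaneously: a = 233.879, b = 83.562.

233.88 lb product A, 83.56 lb potassium nitrate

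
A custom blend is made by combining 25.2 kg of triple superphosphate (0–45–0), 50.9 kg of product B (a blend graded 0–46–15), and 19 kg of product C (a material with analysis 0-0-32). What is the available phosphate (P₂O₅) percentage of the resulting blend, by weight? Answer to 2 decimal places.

36.54% P₂O₅

Total mass = 25.2 + 50.9 + 19 = 95.1 kg.
P₂O₅ mass = 45%×25.2 + 46%×50.9 + 0%×19 = 34.754 kg.
% P₂O₅ = 34.754 / 95.1 = 36.5447%.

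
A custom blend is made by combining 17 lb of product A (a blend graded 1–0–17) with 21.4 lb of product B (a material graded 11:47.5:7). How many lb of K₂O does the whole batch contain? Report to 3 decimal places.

K₂O mass = 17%×17 + 7%×21.4 = 4.388 lb.

4.388 lb K₂O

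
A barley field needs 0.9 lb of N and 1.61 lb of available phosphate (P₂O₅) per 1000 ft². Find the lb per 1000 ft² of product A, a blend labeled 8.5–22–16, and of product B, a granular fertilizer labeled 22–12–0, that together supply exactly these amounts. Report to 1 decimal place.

Per-1000 ft² balance (a = product A, b = product B):
N: 0.085·a + 0.22·b = 0.9
P₂O₅: 0.22·a + 0.12·b = 1.61
Eliminate b: (row1) − 0.22/0.12·(row2) → -0.318333·a = -2.05167, so a = 6.44503.
Then b = (1.61 − 0.22·6.44503) / 0.12 = 1.60079.

6.4 lb product A, 1.6 lb product B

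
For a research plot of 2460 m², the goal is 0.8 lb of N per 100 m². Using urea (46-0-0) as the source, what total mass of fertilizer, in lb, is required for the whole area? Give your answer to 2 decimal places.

42.78 lb

Product per 100 m² = 0.8 / 46% = 1.73913 lb.
Total product = 1.73913 × 2460 / 100 = 42.7826 lb.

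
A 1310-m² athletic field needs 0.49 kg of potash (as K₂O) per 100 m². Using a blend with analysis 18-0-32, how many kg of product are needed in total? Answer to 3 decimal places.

20.059 kg

Product per 100 m² = 0.49 / 32% = 1.53125 kg.
Total product = 1.53125 × 1310 / 100 = 20.0594 kg.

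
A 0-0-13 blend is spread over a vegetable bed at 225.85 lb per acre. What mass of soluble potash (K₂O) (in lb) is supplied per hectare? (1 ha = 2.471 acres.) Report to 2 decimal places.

K₂O per acre = 225.85 × 13% = 29.3605 lb.
Convert to per hectare: 29.3605 × 2.471 = 72.5498 lb.

72.55 lb K₂O per hectare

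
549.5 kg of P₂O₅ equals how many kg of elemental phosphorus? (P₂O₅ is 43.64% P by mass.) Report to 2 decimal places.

P = 549.5 × 0.4364 = 239.802 kg.

239.80 kg P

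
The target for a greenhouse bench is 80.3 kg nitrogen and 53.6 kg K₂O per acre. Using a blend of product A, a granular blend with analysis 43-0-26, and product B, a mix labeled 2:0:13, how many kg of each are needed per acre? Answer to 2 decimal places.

Let a = kg of product A, b = kg of product B (per acre).
N: 0.43·a + 0.02·b = 80.3
K₂O: 0.26·a + 0.13·b = 53.6
From row1: a = (80.3 − 0.02·b) / 0.43.
Into row2: 0.26·(80.3 − 0.02·b)/0.43 + 0.13·b = 53.6 → b = 42.8008, a = 184.753.

184.75 kg product A, 42.80 kg product B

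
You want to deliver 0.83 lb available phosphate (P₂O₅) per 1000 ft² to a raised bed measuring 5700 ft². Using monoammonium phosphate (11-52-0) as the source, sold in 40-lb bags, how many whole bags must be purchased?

1 bags

Product per 1000 ft² = 0.83 / 52% = 1.59615 lb.
Total product = 1.59615 × 5700 / 1000 = 9.09808 lb.
Bags = ⌈9.09808 / 40⌉ = 1.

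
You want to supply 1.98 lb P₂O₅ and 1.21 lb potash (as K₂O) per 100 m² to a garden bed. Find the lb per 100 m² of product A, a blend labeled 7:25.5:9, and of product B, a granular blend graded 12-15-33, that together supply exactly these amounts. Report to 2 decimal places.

6.68 lb product A, 1.85 lb product B

With a, b = lb per 100 m² of product A and product B:
P₂O₅: 0.255·a + 0.15·b = 1.98
K₂O: 0.09·a + 0.33·b = 1.21
From row1: a = (1.98 − 0.15·b) / 0.255.
Into row2: 0.09·(1.98 − 0.15·b)/0.255 + 0.33·b = 1.21 → b = 1.84501, a = 6.67941.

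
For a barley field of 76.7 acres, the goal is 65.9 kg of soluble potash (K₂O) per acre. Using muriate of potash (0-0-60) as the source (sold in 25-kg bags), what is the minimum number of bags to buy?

337 bags

Product per acre = 65.9 / 60% = 109.833 kg.
Total product = 109.833 × 76.7 = 8424.22 kg.
Bags = ⌈8424.22 / 25⌉ = 337.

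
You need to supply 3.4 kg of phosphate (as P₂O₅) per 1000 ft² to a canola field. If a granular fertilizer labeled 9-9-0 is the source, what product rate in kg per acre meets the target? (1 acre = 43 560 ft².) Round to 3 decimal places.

Product per 1000 ft² = 3.4 / 9% = 37.7778 kg.
Convert to per acre: 37.7778 × 43.56 = 1645.6 kg.

1645.600 kg of product per acre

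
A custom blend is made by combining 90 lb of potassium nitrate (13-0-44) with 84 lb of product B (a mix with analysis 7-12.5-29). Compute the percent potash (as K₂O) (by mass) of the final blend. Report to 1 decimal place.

36.8% K₂O

Total mass = 90 + 84 = 174 lb.
K₂O mass = 44%×90 + 29%×84 = 63.96 lb.
% K₂O = 63.96 / 174 = 36.7586%.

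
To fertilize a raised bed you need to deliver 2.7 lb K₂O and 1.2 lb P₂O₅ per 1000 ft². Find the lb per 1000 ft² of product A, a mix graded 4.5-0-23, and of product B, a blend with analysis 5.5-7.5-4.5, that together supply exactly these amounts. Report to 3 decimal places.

Let a = lb of product A, b = lb of product B (per 1000 ft²).
K₂O: 0.23·a + 0.045·b = 2.7
P₂O₅: 0·a + 0.075·b = 1.2
Solving simultaneously: a = 8.6087, b = 16.

8.609 lb product A, 16.000 lb product B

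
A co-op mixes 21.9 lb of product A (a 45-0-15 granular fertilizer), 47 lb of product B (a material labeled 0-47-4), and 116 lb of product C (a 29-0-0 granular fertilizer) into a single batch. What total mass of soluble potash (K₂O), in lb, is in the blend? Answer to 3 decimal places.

5.165 lb K₂O

K₂O mass = 15%×21.9 + 4%×47 + 0%×116 = 5.165 lb.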